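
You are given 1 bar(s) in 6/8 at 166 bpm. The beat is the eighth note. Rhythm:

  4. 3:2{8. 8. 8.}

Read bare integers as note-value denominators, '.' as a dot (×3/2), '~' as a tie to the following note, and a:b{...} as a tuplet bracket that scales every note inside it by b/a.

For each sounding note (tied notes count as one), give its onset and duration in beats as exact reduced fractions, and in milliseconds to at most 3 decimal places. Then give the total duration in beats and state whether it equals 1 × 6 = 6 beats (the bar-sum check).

1) 0.0ms=0b +1084.337ms=3b
2) 1084.337ms=3b +361.446ms=1b
3) 1445.783ms=4b +361.446ms=1b
4) 1807.229ms=5b +361.446ms=1b
Σ=6b of 6 (166bpm 6/8) — PASS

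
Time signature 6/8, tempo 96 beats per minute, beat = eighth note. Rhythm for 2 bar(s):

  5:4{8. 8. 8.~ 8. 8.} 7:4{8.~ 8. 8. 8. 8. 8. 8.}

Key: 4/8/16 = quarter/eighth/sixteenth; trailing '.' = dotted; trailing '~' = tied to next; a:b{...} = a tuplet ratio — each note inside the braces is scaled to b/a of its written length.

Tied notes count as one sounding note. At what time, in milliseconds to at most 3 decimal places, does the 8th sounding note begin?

note 8 onset = 66/7b = 5892.857ms

1. 0.0ms @ 0 + 750.0ms (6/5)
2. 750.0ms @ 6/5 + 750.0ms (6/5)
3. 1500.0ms @ 12/5 + 1500.0ms (12/5)
4. 3000.0ms @ 24/5 + 750.0ms (6/5)
5. 3750.0ms @ 6 + 1071.429ms (12/7)
6. 4821.429ms @ 54/7 + 535.714ms (6/7)
7. 5357.143ms @ 60/7 + 535.714ms (6/7)
8. 5892.857ms @ 66/7 + 535.714ms (6/7)
9. 6428.571ms @ 72/7 + 535.714ms (6/7)
10. 6964.286ms @ 78/7 + 535.714ms (6/7)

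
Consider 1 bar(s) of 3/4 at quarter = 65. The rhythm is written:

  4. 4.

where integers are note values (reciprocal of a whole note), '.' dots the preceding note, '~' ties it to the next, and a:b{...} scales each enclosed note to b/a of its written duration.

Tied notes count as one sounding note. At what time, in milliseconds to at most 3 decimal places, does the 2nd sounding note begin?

note 2 onset = 3/2b = 1384.615ms

1. 0.0ms @ 0 + 1384.615ms (3/2)
2. 1384.615ms @ 3/2 + 1384.615ms (3/2)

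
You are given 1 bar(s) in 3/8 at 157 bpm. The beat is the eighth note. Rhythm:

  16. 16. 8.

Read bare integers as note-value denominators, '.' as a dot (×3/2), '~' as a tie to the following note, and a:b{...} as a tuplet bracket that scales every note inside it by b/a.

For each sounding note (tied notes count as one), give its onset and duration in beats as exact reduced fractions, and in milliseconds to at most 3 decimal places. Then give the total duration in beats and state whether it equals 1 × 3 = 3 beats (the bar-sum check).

1) 0.0ms=0b +286.624ms=3/4b
2) 286.624ms=3/4b +286.624ms=3/4b
3) 573.248ms=3/2b +573.248ms=3/2b
Σ=3b of 3 (157bpm 3/8) — PASS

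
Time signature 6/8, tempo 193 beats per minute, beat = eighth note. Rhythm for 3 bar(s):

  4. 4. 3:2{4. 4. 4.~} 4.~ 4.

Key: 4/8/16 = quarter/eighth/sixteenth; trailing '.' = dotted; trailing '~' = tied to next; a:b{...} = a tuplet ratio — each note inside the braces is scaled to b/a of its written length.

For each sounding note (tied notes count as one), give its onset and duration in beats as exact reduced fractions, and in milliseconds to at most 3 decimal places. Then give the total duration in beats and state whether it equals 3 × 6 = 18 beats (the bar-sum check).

1) 0.0ms=0b +932.642ms=3b
2) 932.642ms=3b +932.642ms=3b
3) 1865.285ms=6b +621.762ms=2b
4) 2487.047ms=8b +621.762ms=2b
5) 3108.808ms=10b +2487.047ms=8b
Σ=18b of 18 (193bpm 6/8) — PASS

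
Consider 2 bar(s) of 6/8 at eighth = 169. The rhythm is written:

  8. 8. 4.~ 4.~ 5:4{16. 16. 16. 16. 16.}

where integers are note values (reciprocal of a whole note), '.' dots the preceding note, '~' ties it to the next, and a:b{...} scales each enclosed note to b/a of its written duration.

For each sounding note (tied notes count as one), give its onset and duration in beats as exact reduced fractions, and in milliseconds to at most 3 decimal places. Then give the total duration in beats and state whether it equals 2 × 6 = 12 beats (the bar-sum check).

1) 0.0ms=0b +532.544ms=3/2b
2) 532.544ms=3/2b +532.544ms=3/2b
3) 1065.089ms=3b +2343.195ms=33/5b
4) 3408.284ms=48/5b +213.018ms=3/5b
5) 3621.302ms=51/5b +213.018ms=3/5b
6) 3834.32ms=54/5b +213.018ms=3/5b
7) 4047.337ms=57/5b +213.018ms=3/5b
Σ=12b of 12 (169bpm 6/8) — PASS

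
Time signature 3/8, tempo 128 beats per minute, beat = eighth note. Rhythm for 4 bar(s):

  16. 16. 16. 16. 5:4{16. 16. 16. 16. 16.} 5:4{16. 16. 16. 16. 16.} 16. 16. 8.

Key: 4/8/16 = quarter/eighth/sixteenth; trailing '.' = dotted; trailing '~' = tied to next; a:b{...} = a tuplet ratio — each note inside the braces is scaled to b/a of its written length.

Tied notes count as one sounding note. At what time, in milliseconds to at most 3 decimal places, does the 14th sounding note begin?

1. 0.0ms @ 0 + 351.562ms (3/4)
2. 351.562ms @ 3/4 + 351.562ms (3/4)
3. 703.125ms @ 3/2 + 351.562ms (3/4)
4. 1054.688ms @ 9/4 + 351.562ms (3/4)
5. 1406.25ms @ 3 + 281.25ms (3/5)
6. 1687.5ms @ 18/5 + 281.25ms (3/5)
7. 1968.75ms @ 21/5 + 281.25ms (3/5)
8. 2250.0ms @ 24/5 + 281.25ms (3/5)
9. 2531.25ms @ 27/5 + 281.25ms (3/5)
10. 2812.5ms @ 6 + 281.25ms (3/5)
11. 3093.75ms @ 33/5 + 281.25ms (3/5)
12. 3375.0ms @ 36/5 + 281.25ms (3/5)
13. 3656.25ms @ 39/5 + 281.25ms (3/5)
14. 3937.5ms @ 42/5 + 281.25ms (3/5)
15. 4218.75ms @ 9 + 351.562ms (3/4)
16. 4570.312ms @ 39/4 + 351.562ms (3/4)
17. 4921.875ms @ 21/2 + 703.125ms (3/2)

note 14 onset = 42/5b = 3937.5ms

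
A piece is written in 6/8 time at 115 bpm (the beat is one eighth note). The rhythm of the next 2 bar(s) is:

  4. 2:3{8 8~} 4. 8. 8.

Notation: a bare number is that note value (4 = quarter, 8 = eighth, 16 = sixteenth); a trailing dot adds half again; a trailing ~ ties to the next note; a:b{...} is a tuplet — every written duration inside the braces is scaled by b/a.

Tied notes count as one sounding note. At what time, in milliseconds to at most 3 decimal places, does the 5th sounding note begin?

note 5 onset = 21/2b = 5478.261ms

1. 0.0ms @ 0 + 1565.217ms (3)
2. 1565.217ms @ 3 + 782.609ms (3/2)
3. 2347.826ms @ 9/2 + 2347.826ms (9/2)
4. 4695.652ms @ 9 + 782.609ms (3/2)
5. 5478.261ms @ 21/2 + 782.609ms (3/2)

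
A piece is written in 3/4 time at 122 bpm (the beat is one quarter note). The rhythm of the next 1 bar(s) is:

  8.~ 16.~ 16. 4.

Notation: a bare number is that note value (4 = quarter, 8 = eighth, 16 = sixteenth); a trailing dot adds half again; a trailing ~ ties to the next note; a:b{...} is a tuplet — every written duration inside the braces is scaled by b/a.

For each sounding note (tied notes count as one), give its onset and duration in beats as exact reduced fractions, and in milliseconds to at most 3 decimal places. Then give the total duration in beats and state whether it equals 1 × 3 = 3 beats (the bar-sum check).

1) 0.0ms=0b +737.705ms=3/2b
2) 737.705ms=3/2b +737.705ms=3/2b
Σ=3b of 3 (122bpm 3/4) — PASS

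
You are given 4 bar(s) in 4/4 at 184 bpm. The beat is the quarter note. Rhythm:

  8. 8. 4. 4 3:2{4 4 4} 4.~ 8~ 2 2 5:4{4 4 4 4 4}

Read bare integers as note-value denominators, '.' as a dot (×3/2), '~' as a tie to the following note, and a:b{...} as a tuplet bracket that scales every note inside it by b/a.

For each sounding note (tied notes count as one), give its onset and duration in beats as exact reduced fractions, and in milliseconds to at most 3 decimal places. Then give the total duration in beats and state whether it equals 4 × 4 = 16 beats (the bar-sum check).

1) 0.0ms=0b +244.565ms=3/4b
2) 244.565ms=3/4b +244.565ms=3/4b
3) 489.13ms=3/2b +489.13ms=3/2b
4) 978.261ms=3b +326.087ms=1b
5) 1304.348ms=4b +217.391ms=2/3b
6) 1521.739ms=14/3b +217.391ms=2/3b
7) 1739.13ms=16/3b +217.391ms=2/3b
8) 1956.522ms=6b +1304.348ms=4b
9) 3260.87ms=10b +652.174ms=2b
10) 3913.043ms=12b +260.87ms=4/5b
11) 4173.913ms=64/5b +260.87ms=4/5b
12) 4434.783ms=68/5b +260.87ms=4/5b
13) 4695.652ms=72/5b +260.87ms=4/5b
14) 4956.522ms=76/5b +260.87ms=4/5b
Σ=16b of 16 (184bpm 4/4) — PASS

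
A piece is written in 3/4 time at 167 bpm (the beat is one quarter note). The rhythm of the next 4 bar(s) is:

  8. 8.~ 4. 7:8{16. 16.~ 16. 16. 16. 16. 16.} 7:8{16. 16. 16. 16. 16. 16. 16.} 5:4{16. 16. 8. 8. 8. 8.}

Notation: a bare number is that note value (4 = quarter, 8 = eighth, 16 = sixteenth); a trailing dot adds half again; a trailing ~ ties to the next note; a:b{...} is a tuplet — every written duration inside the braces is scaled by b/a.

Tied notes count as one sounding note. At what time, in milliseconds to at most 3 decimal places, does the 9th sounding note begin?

1. 0.0ms @ 0 + 269.461ms (3/4)
2. 269.461ms @ 3/4 + 808.383ms (9/4)
3. 1077.844ms @ 3 + 153.978ms (3/7)
4. 1231.822ms @ 24/7 + 307.956ms (6/7)
5. 1539.778ms @ 30/7 + 153.978ms (3/7)
6. 1693.755ms @ 33/7 + 153.978ms (3/7)
7. 1847.733ms @ 36/7 + 153.978ms (3/7)
8. 2001.711ms @ 39/7 + 153.978ms (3/7)
9. 2155.689ms @ 6 + 153.978ms (3/7)
10. 2309.666ms @ 45/7 + 153.978ms (3/7)
11. 2463.644ms @ 48/7 + 153.978ms (3/7)
12. 2617.622ms @ 51/7 + 153.978ms (3/7)
13. 2771.6ms @ 54/7 + 153.978ms (3/7)
14. 2925.577ms @ 57/7 + 153.978ms (3/7)
15. 3079.555ms @ 60/7 + 153.978ms (3/7)
16. 3233.533ms @ 9 + 107.784ms (3/10)
17. 3341.317ms @ 93/10 + 107.784ms (3/10)
18. 3449.102ms @ 48/5 + 215.569ms (3/5)
19. 3664.671ms @ 51/5 + 215.569ms (3/5)
20. 3880.24ms @ 54/5 + 215.569ms (3/5)
21. 4095.808ms @ 57/5 + 215.569ms (3/5)

note 9 onset = 6b = 2155.689ms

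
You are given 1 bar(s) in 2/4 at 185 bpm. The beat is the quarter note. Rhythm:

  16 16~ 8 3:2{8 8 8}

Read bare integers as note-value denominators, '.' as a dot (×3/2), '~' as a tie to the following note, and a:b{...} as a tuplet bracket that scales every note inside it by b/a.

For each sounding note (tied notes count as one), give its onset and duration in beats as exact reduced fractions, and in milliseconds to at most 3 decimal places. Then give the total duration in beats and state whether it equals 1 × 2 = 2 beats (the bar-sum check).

1) 0.0ms=0b +81.081ms=1/4b
2) 81.081ms=1/4b +243.243ms=3/4b
3) 324.324ms=1b +108.108ms=1/3b
4) 432.432ms=4/3b +108.108ms=1/3b
5) 540.541ms=5/3b +108.108ms=1/3b
Σ=2b of 2 (185bpm 2/4) — PASS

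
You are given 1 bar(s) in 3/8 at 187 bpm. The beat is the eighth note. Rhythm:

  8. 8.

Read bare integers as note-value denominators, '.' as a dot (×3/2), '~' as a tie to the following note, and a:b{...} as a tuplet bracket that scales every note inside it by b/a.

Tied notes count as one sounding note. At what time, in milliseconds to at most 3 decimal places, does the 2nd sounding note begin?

1. 0.0ms @ 0 + 481.283ms (3/2)
2. 481.283ms @ 3/2 + 481.283ms (3/2)

note 2 onset = 3/2b = 481.283ms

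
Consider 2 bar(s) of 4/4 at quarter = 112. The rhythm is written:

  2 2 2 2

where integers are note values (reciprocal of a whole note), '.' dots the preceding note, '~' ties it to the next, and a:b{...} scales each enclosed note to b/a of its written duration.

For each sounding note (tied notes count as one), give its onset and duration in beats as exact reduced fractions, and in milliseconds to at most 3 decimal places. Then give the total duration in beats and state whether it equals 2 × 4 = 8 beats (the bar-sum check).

1) 0.0ms=0b +1071.429ms=2b
2) 1071.429ms=2b +1071.429ms=2b
3) 2142.857ms=4b +1071.429ms=2b
4) 3214.286ms=6b +1071.429ms=2b
Σ=8b of 8 (112bpm 4/4) — PASS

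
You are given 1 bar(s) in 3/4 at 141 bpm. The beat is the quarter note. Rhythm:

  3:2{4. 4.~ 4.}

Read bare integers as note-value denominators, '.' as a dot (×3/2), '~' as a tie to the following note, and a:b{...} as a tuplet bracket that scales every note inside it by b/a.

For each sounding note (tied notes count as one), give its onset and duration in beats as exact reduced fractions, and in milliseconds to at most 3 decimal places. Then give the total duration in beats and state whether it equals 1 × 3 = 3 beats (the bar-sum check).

1) 0.0ms=0b +425.532ms=1b
2) 425.532ms=1b +851.064ms=2b
Σ=3b of 3 (141bpm 3/4) — PASS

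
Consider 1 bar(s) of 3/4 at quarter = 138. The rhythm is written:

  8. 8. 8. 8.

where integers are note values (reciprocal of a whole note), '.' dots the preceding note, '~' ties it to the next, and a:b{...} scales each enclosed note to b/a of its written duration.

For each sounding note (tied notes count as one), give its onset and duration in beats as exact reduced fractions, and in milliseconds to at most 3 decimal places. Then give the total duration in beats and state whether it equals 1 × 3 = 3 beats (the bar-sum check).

1) 0.0ms=0b +326.087ms=3/4b
2) 326.087ms=3/4b +326.087ms=3/4b
3) 652.174ms=3/2b +326.087ms=3/4b
4) 978.261ms=9/4b +326.087ms=3/4b
Σ=3b of 3 (138bpm 3/4) — PASS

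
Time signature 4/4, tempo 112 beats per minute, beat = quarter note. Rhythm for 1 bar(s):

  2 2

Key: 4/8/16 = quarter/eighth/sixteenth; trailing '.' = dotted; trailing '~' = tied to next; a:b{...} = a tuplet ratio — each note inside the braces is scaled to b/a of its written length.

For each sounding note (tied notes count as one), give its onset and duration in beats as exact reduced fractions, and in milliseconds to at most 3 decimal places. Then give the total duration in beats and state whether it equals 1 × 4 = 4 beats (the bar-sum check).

1) 0.0ms=0b +1071.429ms=2b
2) 1071.429ms=2b +1071.429ms=2b
Σ=4b of 4 (112bpm 4/4) — PASS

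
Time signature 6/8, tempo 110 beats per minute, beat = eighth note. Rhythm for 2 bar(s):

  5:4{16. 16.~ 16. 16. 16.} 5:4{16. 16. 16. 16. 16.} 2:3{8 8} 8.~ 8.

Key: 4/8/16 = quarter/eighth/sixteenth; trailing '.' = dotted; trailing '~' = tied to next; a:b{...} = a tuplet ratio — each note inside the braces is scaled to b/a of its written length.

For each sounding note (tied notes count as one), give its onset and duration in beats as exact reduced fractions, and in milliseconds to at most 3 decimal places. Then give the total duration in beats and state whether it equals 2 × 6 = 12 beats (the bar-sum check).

1) 0.0ms=0b +327.273ms=3/5b
2) 327.273ms=3/5b +654.545ms=6/5b
3) 981.818ms=9/5b +327.273ms=3/5b
4) 1309.091ms=12/5b +327.273ms=3/5b
5) 1636.364ms=3b +327.273ms=3/5b
6) 1963.636ms=18/5b +327.273ms=3/5b
7) 2290.909ms=21/5b +327.273ms=3/5b
8) 2618.182ms=24/5b +327.273ms=3/5b
9) 2945.455ms=27/5b +327.273ms=3/5b
10) 3272.727ms=6b +818.182ms=3/2b
11) 4090.909ms=15/2b +818.182ms=3/2b
12) 4909.091ms=9b +1636.364ms=3b
Σ=12b of 12 (110bpm 6/8) — PASS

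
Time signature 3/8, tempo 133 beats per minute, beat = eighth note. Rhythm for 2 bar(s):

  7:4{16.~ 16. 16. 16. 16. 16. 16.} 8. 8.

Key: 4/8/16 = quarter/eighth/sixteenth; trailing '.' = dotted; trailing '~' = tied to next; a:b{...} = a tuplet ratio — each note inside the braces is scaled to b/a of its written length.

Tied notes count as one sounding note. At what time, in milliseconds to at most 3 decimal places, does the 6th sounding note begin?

note 6 onset = 18/7b = 1160.043ms

1. 0.0ms @ 0 + 386.681ms (6/7)
2. 386.681ms @ 6/7 + 193.34ms (3/7)
3. 580.021ms @ 9/7 + 193.34ms (3/7)
4. 773.362ms @ 12/7 + 193.34ms (3/7)
5. 966.702ms @ 15/7 + 193.34ms (3/7)
6. 1160.043ms @ 18/7 + 193.34ms (3/7)
7. 1353.383ms @ 3 + 676.692ms (3/2)
8. 2030.075ms @ 9/2 + 676.692ms (3/2)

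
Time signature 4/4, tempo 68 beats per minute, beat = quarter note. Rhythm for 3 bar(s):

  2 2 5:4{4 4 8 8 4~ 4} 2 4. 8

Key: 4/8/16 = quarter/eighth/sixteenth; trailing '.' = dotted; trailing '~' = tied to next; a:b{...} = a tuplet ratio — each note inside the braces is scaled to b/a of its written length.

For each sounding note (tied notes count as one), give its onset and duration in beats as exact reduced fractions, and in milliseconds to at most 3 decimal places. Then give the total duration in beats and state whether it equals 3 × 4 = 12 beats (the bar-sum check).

1) 0.0ms=0b +1764.706ms=2b
2) 1764.706ms=2b +1764.706ms=2b
3) 3529.412ms=4b +705.882ms=4/5b
4) 4235.294ms=24/5b +705.882ms=4/5b
5) 4941.176ms=28/5b +352.941ms=2/5b
6) 5294.118ms=6b +352.941ms=2/5b
7) 5647.059ms=32/5b +1411.765ms=8/5b
8) 7058.824ms=8b +1764.706ms=2b
9) 8823.529ms=10b +1323.529ms=3/2b
10) 10147.059ms=23/2b +441.176ms=1/2b
Σ=12b of 12 (68bpm 4/4) — PASS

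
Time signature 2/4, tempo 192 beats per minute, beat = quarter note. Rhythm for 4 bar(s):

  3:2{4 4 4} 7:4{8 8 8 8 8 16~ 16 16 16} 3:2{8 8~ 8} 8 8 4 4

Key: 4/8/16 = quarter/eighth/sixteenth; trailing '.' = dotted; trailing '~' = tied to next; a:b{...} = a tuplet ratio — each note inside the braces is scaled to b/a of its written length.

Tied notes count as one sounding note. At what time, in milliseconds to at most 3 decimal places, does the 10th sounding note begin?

1. 0.0ms @ 0 + 208.333ms (2/3)
2. 208.333ms @ 2/3 + 208.333ms (2/3)
3. 416.667ms @ 4/3 + 208.333ms (2/3)
4. 625.0ms @ 2 + 89.286ms (2/7)
5. 714.286ms @ 16/7 + 89.286ms (2/7)
6. 803.571ms @ 18/7 + 89.286ms (2/7)
7. 892.857ms @ 20/7 + 89.286ms (2/7)
8. 982.143ms @ 22/7 + 89.286ms (2/7)
9. 1071.429ms @ 24/7 + 89.286ms (2/7)
10. 1160.714ms @ 26/7 + 44.643ms (1/7)
11. 1205.357ms @ 27/7 + 44.643ms (1/7)
12. 1250.0ms @ 4 + 104.167ms (1/3)
13. 1354.167ms @ 13/3 + 208.333ms (2/3)
14. 1562.5ms @ 5 + 156.25ms (1/2)
15. 1718.75ms @ 11/2 + 156.25ms (1/2)
16. 1875.0ms @ 6 + 312.5ms (1)
17. 2187.5ms @ 7 + 312.5ms (1)

note 10 onset = 26/7b = 1160.714ms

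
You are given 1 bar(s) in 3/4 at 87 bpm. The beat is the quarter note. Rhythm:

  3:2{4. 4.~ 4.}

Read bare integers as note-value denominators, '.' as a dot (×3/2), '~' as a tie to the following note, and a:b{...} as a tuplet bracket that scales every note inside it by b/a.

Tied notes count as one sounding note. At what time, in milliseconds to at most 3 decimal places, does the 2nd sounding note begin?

note 2 onset = 1b = 689.655ms

1. 0.0ms @ 0 + 689.655ms (1)
2. 689.655ms @ 1 + 1379.31ms (2)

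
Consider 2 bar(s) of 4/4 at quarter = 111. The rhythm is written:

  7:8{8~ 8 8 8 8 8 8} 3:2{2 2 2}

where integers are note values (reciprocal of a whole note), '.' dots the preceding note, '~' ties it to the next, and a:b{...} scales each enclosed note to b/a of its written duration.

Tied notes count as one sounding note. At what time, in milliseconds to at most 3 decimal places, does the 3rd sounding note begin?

note 3 onset = 12/7b = 926.641ms

1. 0.0ms @ 0 + 617.761ms (8/7)
2. 617.761ms @ 8/7 + 308.88ms (4/7)
3. 926.641ms @ 12/7 + 308.88ms (4/7)
4. 1235.521ms @ 16/7 + 308.88ms (4/7)
5. 1544.402ms @ 20/7 + 308.88ms (4/7)
6. 1853.282ms @ 24/7 + 308.88ms (4/7)
7. 2162.162ms @ 4 + 720.721ms (4/3)
8. 2882.883ms @ 16/3 + 720.721ms (4/3)
9. 3603.604ms @ 20/3 + 720.721ms (4/3)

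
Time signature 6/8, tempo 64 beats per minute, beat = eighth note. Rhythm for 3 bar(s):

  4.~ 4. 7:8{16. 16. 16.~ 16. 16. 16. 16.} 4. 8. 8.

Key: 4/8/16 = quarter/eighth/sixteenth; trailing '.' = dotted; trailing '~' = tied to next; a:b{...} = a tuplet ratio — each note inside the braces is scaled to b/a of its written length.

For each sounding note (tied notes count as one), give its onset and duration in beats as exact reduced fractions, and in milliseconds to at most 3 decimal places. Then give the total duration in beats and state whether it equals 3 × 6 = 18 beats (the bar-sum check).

1) 0.0ms=0b +5625.0ms=6b
2) 5625.0ms=6b +803.571ms=6/7b
3) 6428.571ms=48/7b +803.571ms=6/7b
4) 7232.143ms=54/7b +1607.143ms=12/7b
5) 8839.286ms=66/7b +803.571ms=6/7b
6) 9642.857ms=72/7b +803.571ms=6/7b
7) 10446.429ms=78/7b +803.571ms=6/7b
8) 11250.0ms=12b +2812.5ms=3b
9) 14062.5ms=15b +1406.25ms=3/2b
10) 15468.75ms=33/2b +1406.25ms=3/2b
Σ=18b of 18 (64bpm 6/8) — PASS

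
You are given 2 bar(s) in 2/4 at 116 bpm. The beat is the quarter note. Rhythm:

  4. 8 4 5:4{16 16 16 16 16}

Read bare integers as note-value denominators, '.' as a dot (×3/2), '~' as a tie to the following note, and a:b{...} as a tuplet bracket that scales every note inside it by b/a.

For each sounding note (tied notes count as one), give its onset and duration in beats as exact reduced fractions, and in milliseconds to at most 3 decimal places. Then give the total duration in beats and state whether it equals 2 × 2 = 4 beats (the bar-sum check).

1) 0.0ms=0b +775.862ms=3/2b
2) 775.862ms=3/2b +258.621ms=1/2b
3) 1034.483ms=2b +517.241ms=1b
4) 1551.724ms=3b +103.448ms=1/5b
5) 1655.172ms=16/5b +103.448ms=1/5b
6) 1758.621ms=17/5b +103.448ms=1/5b
7) 1862.069ms=18/5b +103.448ms=1/5b
8) 1965.517ms=19/5b +103.448ms=1/5b
Σ=4b of 4 (116bpm 2/4) — PASS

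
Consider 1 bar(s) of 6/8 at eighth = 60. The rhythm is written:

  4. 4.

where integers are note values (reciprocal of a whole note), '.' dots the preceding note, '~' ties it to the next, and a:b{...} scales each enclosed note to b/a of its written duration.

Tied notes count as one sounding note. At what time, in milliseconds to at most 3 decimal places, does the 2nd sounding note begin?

1. 0.0ms @ 0 + 3000.0ms (3)
2. 3000.0ms @ 3 + 3000.0ms (3)

note 2 onset = 3b = 3000.0ms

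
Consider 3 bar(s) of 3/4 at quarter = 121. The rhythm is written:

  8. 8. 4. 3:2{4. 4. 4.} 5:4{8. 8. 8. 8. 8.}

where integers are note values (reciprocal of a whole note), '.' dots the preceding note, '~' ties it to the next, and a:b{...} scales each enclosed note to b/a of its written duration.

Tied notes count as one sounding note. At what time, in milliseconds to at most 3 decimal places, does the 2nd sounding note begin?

1. 0.0ms @ 0 + 371.901ms (3/4)
2. 371.901ms @ 3/4 + 371.901ms (3/4)
3. 743.802ms @ 3/2 + 743.802ms (3/2)
4. 1487.603ms @ 3 + 495.868ms (1)
5. 1983.471ms @ 4 + 495.868ms (1)
6. 2479.339ms @ 5 + 495.868ms (1)
7. 2975.207ms @ 6 + 297.521ms (3/5)
8. 3272.727ms @ 33/5 + 297.521ms (3/5)
9. 3570.248ms @ 36/5 + 297.521ms (3/5)
10. 3867.769ms @ 39/5 + 297.521ms (3/5)
11. 4165.289ms @ 42/5 + 297.521ms (3/5)

note 2 onset = 3/4b = 371.901ms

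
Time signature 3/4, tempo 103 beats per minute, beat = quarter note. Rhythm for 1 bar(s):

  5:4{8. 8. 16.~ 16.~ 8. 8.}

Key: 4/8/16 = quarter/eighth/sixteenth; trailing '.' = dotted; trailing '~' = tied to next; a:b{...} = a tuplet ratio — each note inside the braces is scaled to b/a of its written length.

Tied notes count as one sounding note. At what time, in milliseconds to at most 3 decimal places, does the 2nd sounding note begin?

1. 0.0ms @ 0 + 349.515ms (3/5)
2. 349.515ms @ 3/5 + 349.515ms (3/5)
3. 699.029ms @ 6/5 + 699.029ms (6/5)
4. 1398.058ms @ 12/5 + 349.515ms (3/5)

note 2 onset = 3/5b = 349.515ms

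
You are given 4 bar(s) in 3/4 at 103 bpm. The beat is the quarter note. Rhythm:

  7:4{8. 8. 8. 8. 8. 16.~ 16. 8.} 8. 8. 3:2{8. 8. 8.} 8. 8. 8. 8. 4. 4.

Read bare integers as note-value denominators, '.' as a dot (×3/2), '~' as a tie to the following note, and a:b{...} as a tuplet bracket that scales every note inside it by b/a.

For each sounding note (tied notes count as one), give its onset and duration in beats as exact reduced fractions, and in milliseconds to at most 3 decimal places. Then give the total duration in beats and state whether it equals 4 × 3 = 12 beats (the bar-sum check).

1) 0.0ms=0b +249.653ms=3/7b
2) 249.653ms=3/7b +249.653ms=3/7b
3) 499.307ms=6/7b +249.653ms=3/7b
4) 748.96ms=9/7b +249.653ms=3/7b
5) 998.613ms=12/7b +249.653ms=3/7b
6) 1248.266ms=15/7b +249.653ms=3/7b
7) 1497.92ms=18/7b +249.653ms=3/7b
8) 1747.573ms=3b +436.893ms=3/4b
9) 2184.466ms=15/4b +436.893ms=3/4b
10) 2621.359ms=9/2b +291.262ms=1/2b
11) 2912.621ms=5b +291.262ms=1/2b
12) 3203.883ms=11/2b +291.262ms=1/2b
13) 3495.146ms=6b +436.893ms=3/4b
14) 3932.039ms=27/4b +436.893ms=3/4b
15) 4368.932ms=15/2b +436.893ms=3/4b
16) 4805.825ms=33/4b +436.893ms=3/4b
17) 5242.718ms=9b +873.786ms=3/2b
18) 6116.505ms=21/2b +873.786ms=3/2b
Σ=12b of 12 (103bpm 3/4) — PASS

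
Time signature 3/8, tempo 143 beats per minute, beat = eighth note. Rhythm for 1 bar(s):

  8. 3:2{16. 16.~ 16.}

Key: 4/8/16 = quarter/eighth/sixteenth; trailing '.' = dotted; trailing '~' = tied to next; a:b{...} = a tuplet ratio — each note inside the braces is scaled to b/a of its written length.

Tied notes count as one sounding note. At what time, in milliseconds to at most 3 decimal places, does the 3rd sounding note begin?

note 3 onset = 2b = 839.161ms

1. 0.0ms @ 0 + 629.371ms (3/2)
2. 629.371ms @ 3/2 + 209.79ms (1/2)
3. 839.161ms @ 2 + 419.58ms (1)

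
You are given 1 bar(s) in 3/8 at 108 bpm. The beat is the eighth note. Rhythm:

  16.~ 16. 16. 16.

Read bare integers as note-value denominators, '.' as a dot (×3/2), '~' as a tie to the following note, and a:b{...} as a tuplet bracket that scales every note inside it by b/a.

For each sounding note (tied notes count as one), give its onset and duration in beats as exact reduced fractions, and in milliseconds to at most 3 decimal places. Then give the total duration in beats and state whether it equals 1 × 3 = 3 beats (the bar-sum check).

1) 0.0ms=0b +833.333ms=3/2b
2) 833.333ms=3/2b +416.667ms=3/4b
3) 1250.0ms=9/4b +416.667ms=3/4b
Σ=3b of 3 (108bpm 3/8) — PASS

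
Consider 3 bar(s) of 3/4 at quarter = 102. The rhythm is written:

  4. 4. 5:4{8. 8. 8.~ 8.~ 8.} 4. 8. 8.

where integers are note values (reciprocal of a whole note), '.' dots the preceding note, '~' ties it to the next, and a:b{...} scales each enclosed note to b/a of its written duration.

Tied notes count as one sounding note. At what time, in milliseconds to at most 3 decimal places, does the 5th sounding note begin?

note 5 onset = 21/5b = 2470.588ms

1. 0.0ms @ 0 + 882.353ms (3/2)
2. 882.353ms @ 3/2 + 882.353ms (3/2)
3. 1764.706ms @ 3 + 352.941ms (3/5)
4. 2117.647ms @ 18/5 + 352.941ms (3/5)
5. 2470.588ms @ 21/5 + 1058.824ms (9/5)
6. 3529.412ms @ 6 + 882.353ms (3/2)
7. 4411.765ms @ 15/2 + 441.176ms (3/4)
8. 4852.941ms @ 33/4 + 441.176ms (3/4)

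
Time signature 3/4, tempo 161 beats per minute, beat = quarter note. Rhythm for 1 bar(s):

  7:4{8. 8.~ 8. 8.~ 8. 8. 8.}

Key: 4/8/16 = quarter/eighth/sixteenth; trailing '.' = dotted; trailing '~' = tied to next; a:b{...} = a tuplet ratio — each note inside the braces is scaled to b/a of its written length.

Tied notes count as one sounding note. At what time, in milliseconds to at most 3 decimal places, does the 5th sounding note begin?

note 5 onset = 18/7b = 958.296ms

1. 0.0ms @ 0 + 159.716ms (3/7)
2. 159.716ms @ 3/7 + 319.432ms (6/7)
3. 479.148ms @ 9/7 + 319.432ms (6/7)
4. 798.58ms @ 15/7 + 159.716ms (3/7)
5. 958.296ms @ 18/7 + 159.716ms (3/7)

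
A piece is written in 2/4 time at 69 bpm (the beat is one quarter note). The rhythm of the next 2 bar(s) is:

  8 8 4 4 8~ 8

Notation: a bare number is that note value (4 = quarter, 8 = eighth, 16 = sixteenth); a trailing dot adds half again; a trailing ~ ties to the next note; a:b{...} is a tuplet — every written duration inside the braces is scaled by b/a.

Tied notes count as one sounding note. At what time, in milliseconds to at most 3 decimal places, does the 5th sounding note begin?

note 5 onset = 3b = 2608.696ms

1. 0.0ms @ 0 + 434.783ms (1/2)
2. 434.783ms @ 1/2 + 434.783ms (1/2)
3. 869.565ms @ 1 + 869.565ms (1)
4. 1739.13ms @ 2 + 869.565ms (1)
5. 2608.696ms @ 3 + 869.565ms (1)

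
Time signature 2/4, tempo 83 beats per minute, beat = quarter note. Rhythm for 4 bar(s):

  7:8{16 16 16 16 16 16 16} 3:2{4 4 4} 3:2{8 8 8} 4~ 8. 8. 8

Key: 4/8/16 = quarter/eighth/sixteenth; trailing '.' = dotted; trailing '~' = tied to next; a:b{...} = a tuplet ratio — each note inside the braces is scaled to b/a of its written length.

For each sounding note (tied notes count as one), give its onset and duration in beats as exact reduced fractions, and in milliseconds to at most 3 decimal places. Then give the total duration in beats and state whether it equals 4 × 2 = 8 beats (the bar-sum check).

1) 0.0ms=0b +206.54ms=2/7b
2) 206.54ms=2/7b +206.54ms=2/7b
3) 413.081ms=4/7b +206.54ms=2/7b
4) 619.621ms=6/7b +206.54ms=2/7b
5) 826.162ms=8/7b +206.54ms=2/7b
6) 1032.702ms=10/7b +206.54ms=2/7b
7) 1239.243ms=12/7b +206.54ms=2/7b
8) 1445.783ms=2b +481.928ms=2/3b
9) 1927.711ms=8/3b +481.928ms=2/3b
10) 2409.639ms=10/3b +481.928ms=2/3b
11) 2891.566ms=4b +240.964ms=1/3b
12) 3132.53ms=13/3b +240.964ms=1/3b
13) 3373.494ms=14/3b +240.964ms=1/3b
14) 3614.458ms=5b +1265.06ms=7/4b
15) 4879.518ms=27/4b +542.169ms=3/4b
16) 5421.687ms=15/2b +361.446ms=1/2b
Σ=8b of 8 (83bpm 2/4) — PASS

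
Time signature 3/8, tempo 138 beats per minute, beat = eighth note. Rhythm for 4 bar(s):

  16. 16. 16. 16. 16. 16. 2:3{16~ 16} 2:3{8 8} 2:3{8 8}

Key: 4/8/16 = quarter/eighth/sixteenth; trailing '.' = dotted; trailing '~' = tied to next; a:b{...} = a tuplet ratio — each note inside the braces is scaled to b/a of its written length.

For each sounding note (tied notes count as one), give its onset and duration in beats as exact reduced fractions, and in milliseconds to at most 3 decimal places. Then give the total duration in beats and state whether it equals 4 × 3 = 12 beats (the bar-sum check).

1) 0.0ms=0b +326.087ms=3/4b
2) 326.087ms=3/4b +326.087ms=3/4b
3) 652.174ms=3/2b +326.087ms=3/4b
4) 978.261ms=9/4b +326.087ms=3/4b
5) 1304.348ms=3b +326.087ms=3/4b
6) 1630.435ms=15/4b +326.087ms=3/4b
7) 1956.522ms=9/2b +652.174ms=3/2b
8) 2608.696ms=6b +652.174ms=3/2b
9) 3260.87ms=15/2b +652.174ms=3/2b
10) 3913.043ms=9b +652.174ms=3/2b
11) 4565.217ms=21/2b +652.174ms=3/2b
Σ=12b of 12 (138bpm 3/8) — PASS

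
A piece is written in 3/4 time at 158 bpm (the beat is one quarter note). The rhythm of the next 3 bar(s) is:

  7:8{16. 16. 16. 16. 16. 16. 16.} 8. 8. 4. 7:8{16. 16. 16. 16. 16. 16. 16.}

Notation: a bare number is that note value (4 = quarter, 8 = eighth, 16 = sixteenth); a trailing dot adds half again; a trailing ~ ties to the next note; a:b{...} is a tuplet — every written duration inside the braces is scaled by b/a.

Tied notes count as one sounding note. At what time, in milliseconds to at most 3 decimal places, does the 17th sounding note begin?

1. 0.0ms @ 0 + 162.749ms (3/7)
2. 162.749ms @ 3/7 + 162.749ms (3/7)
3. 325.497ms @ 6/7 + 162.749ms (3/7)
4. 488.246ms @ 9/7 + 162.749ms (3/7)
5. 650.995ms @ 12/7 + 162.749ms (3/7)
6. 813.743ms @ 15/7 + 162.749ms (3/7)
7. 976.492ms @ 18/7 + 162.749ms (3/7)
8. 1139.241ms @ 3 + 284.81ms (3/4)
9. 1424.051ms @ 15/4 + 284.81ms (3/4)
10. 1708.861ms @ 9/2 + 569.62ms (3/2)
11. 2278.481ms @ 6 + 162.749ms (3/7)
12. 2441.23ms @ 45/7 + 162.749ms (3/7)
13. 2603.978ms @ 48/7 + 162.749ms (3/7)
14. 2766.727ms @ 51/7 + 162.749ms (3/7)
15. 2929.476ms @ 54/7 + 162.749ms (3/7)
16. 3092.224ms @ 57/7 + 162.749ms (3/7)
17. 3254.973ms @ 60/7 + 162.749ms (3/7)

note 17 onset = 60/7b = 3254.973ms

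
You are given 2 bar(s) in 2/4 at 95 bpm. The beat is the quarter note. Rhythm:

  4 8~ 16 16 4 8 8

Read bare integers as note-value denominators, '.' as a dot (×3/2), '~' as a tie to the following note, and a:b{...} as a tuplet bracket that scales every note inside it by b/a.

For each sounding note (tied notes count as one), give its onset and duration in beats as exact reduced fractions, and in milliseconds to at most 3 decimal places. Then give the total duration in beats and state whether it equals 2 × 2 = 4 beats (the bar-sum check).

1) 0.0ms=0b +631.579ms=1b
2) 631.579ms=1b +473.684ms=3/4b
3) 1105.263ms=7/4b +157.895ms=1/4b
4) 1263.158ms=2b +631.579ms=1b
5) 1894.737ms=3b +315.789ms=1/2b
6) 2210.526ms=7/2b +315.789ms=1/2b
Σ=4b of 4 (95bpm 2/4) — PASS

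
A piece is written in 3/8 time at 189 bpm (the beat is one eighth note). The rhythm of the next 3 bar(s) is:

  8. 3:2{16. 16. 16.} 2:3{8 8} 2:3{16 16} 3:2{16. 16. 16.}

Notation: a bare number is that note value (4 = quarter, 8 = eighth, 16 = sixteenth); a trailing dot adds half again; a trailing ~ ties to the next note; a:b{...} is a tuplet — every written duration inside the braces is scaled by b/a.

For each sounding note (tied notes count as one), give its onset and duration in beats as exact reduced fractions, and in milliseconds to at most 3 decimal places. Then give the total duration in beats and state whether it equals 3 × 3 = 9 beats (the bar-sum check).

1) 0.0ms=0b +476.19ms=3/2b
2) 476.19ms=3/2b +158.73ms=1/2b
3) 634.921ms=2b +158.73ms=1/2b
4) 793.651ms=5/2b +158.73ms=1/2b
5) 952.381ms=3b +476.19ms=3/2b
6) 1428.571ms=9/2b +476.19ms=3/2b
7) 1904.762ms=6b +238.095ms=3/4b
8) 2142.857ms=27/4b +238.095ms=3/4b
9) 2380.952ms=15/2b +158.73ms=1/2b
10) 2539.683ms=8b +158.73ms=1/2b
11) 2698.413ms=17/2b +158.73ms=1/2b
Σ=9b of 9 (189bpm 3/8) — PASS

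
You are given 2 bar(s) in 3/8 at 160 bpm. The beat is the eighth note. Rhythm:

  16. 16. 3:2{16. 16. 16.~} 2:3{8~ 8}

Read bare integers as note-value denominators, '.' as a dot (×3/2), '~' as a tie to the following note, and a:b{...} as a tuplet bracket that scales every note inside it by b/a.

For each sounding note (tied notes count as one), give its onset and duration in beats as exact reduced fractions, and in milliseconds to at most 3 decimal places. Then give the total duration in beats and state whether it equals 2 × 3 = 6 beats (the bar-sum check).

1) 0.0ms=0b +281.25ms=3/4b
2) 281.25ms=3/4b +281.25ms=3/4b
3) 562.5ms=3/2b +187.5ms=1/2b
4) 750.0ms=2b +187.5ms=1/2b
5) 937.5ms=5/2b +1312.5ms=7/2b
Σ=6b of 6 (160bpm 3/8) — PASS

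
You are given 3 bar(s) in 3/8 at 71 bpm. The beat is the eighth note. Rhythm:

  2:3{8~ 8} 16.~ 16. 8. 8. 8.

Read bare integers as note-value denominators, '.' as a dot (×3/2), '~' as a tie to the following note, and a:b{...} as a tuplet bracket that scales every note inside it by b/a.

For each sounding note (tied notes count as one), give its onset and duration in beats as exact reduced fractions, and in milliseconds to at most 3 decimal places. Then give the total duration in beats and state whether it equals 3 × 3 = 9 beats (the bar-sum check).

1) 0.0ms=0b +2535.211ms=3b
2) 2535.211ms=3b +1267.606ms=3/2b
3) 3802.817ms=9/2b +1267.606ms=3/2b
4) 5070.423ms=6b +1267.606ms=3/2b
5) 6338.028ms=15/2b +1267.606ms=3/2b
Σ=9b of 9 (71bpm 3/8) — PASS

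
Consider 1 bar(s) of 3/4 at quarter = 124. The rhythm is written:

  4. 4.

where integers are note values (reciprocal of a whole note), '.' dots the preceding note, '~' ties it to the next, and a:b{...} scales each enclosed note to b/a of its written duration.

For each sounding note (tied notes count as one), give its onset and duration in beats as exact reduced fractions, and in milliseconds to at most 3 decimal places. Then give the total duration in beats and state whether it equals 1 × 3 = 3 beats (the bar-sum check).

1) 0.0ms=0b +725.806ms=3/2b
2) 725.806ms=3/2b +725.806ms=3/2b
Σ=3b of 3 (124bpm 3/4) — PASS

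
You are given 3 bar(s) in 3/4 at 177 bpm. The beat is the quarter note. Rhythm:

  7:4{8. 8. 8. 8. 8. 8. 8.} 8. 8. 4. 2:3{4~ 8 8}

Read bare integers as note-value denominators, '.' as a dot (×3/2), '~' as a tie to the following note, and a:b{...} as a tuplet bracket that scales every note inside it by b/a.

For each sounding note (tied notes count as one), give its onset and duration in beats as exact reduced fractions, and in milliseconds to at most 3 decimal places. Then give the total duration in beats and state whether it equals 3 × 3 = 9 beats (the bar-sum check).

1) 0.0ms=0b +145.278ms=3/7b
2) 145.278ms=3/7b +145.278ms=3/7b
3) 290.557ms=6/7b +145.278ms=3/7b
4) 435.835ms=9/7b +145.278ms=3/7b
5) 581.114ms=12/7b +145.278ms=3/7b
6) 726.392ms=15/7b +145.278ms=3/7b
7) 871.671ms=18/7b +145.278ms=3/7b
8) 1016.949ms=3b +254.237ms=3/4b
9) 1271.186ms=15/4b +254.237ms=3/4b
10) 1525.424ms=9/2b +508.475ms=3/2b
11) 2033.898ms=6b +762.712ms=9/4b
12) 2796.61ms=33/4b +254.237ms=3/4b
Σ=9b of 9 (177bpm 3/4) — PASS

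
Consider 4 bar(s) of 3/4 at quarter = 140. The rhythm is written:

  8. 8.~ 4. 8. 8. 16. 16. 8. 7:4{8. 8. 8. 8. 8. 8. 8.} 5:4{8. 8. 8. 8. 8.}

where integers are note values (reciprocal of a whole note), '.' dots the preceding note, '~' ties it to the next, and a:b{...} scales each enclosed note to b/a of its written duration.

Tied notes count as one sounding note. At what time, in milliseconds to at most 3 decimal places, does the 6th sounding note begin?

1. 0.0ms @ 0 + 321.429ms (3/4)
2. 321.429ms @ 3/4 + 964.286ms (9/4)
3. 1285.714ms @ 3 + 321.429ms (3/4)
4. 1607.143ms @ 15/4 + 321.429ms (3/4)
5. 1928.571ms @ 9/2 + 160.714ms (3/8)
6. 2089.286ms @ 39/8 + 160.714ms (3/8)
7. 2250.0ms @ 21/4 + 321.429ms (3/4)
8. 2571.429ms @ 6 + 183.673ms (3/7)
9. 2755.102ms @ 45/7 + 183.673ms (3/7)
10. 2938.776ms @ 48/7 + 183.673ms (3/7)
11. 3122.449ms @ 51/7 + 183.673ms (3/7)
12. 3306.122ms @ 54/7 + 183.673ms (3/7)
13. 3489.796ms @ 57/7 + 183.673ms (3/7)
14. 3673.469ms @ 60/7 + 183.673ms (3/7)
15. 3857.143ms @ 9 + 257.143ms (3/5)
16. 4114.286ms @ 48/5 + 257.143ms (3/5)
17. 4371.429ms @ 51/5 + 257.143ms (3/5)
18. 4628.571ms @ 54/5 + 257.143ms (3/5)
19. 4885.714ms @ 57/5 + 257.143ms (3/5)

note 6 onset = 39/8b = 2089.286ms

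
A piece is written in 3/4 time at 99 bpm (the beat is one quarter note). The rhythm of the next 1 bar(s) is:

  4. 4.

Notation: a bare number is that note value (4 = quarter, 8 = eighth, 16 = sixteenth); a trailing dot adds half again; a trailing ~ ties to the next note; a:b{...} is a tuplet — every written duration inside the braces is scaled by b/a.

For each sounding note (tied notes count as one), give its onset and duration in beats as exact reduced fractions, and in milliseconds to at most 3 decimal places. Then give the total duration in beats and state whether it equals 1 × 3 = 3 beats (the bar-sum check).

1) 0.0ms=0b +909.091ms=3/2b
2) 909.091ms=3/2b +909.091ms=3/2b
Σ=3b of 3 (99bpm 3/4) — PASS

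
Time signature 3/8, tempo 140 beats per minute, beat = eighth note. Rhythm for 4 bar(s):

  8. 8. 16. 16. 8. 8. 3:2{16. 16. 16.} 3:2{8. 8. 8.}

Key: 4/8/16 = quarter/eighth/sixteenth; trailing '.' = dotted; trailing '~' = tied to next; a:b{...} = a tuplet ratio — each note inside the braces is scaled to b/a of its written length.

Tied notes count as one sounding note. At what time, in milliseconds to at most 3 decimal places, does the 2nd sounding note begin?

note 2 onset = 3/2b = 642.857ms

1. 0.0ms @ 0 + 642.857ms (3/2)
2. 642.857ms @ 3/2 + 642.857ms (3/2)
3. 1285.714ms @ 3 + 321.429ms (3/4)
4. 1607.143ms @ 15/4 + 321.429ms (3/4)
5. 1928.571ms @ 9/2 + 642.857ms (3/2)
6. 2571.429ms @ 6 + 642.857ms (3/2)
7. 3214.286ms @ 15/2 + 214.286ms (1/2)
8. 3428.571ms @ 8 + 214.286ms (1/2)
9. 3642.857ms @ 17/2 + 214.286ms (1/2)
10. 3857.143ms @ 9 + 428.571ms (1)
11. 4285.714ms @ 10 + 428.571ms (1)
12. 4714.286ms @ 11 + 428.571ms (1)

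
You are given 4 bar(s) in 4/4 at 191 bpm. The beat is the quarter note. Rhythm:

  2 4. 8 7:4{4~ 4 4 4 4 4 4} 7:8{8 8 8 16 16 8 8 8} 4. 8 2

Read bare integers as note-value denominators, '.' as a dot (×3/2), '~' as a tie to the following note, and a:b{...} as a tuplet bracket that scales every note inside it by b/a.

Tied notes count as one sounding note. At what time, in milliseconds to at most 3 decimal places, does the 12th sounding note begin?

note 12 onset = 64/7b = 2872.102ms

1. 0.0ms @ 0 + 628.272ms (2)
2. 628.272ms @ 2 + 471.204ms (3/2)
3. 1099.476ms @ 7/2 + 157.068ms (1/2)
4. 1256.545ms @ 4 + 359.013ms (8/7)
5. 1615.557ms @ 36/7 + 179.506ms (4/7)
6. 1795.064ms @ 40/7 + 179.506ms (4/7)
7. 1974.57ms @ 44/7 + 179.506ms (4/7)
8. 2154.076ms @ 48/7 + 179.506ms (4/7)
9. 2333.583ms @ 52/7 + 179.506ms (4/7)
10. 2513.089ms @ 8 + 179.506ms (4/7)
11. 2692.595ms @ 60/7 + 179.506ms (4/7)
12. 2872.102ms @ 64/7 + 179.506ms (4/7)
13. 3051.608ms @ 68/7 + 89.753ms (2/7)
14. 3141.361ms @ 10 + 89.753ms (2/7)
15. 3231.114ms @ 72/7 + 179.506ms (4/7)
16. 3410.621ms @ 76/7 + 179.506ms (4/7)
17. 3590.127ms @ 80/7 + 179.506ms (4/7)
18. 3769.634ms @ 12 + 471.204ms (3/2)
19. 4240.838ms @ 27/2 + 157.068ms (1/2)
20. 4397.906ms @ 14 + 628.272ms (2)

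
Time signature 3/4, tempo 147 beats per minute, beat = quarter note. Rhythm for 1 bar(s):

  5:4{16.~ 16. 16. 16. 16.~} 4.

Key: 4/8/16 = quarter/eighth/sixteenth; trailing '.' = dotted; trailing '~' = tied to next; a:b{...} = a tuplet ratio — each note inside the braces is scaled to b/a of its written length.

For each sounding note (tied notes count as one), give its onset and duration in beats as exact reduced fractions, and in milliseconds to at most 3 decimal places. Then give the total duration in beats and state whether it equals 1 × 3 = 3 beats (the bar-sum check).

1) 0.0ms=0b +244.898ms=3/5b
2) 244.898ms=3/5b +122.449ms=3/10b
3) 367.347ms=9/10b +122.449ms=3/10b
4) 489.796ms=6/5b +734.694ms=9/5b
Σ=3b of 3 (147bpm 3/4) — PASS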